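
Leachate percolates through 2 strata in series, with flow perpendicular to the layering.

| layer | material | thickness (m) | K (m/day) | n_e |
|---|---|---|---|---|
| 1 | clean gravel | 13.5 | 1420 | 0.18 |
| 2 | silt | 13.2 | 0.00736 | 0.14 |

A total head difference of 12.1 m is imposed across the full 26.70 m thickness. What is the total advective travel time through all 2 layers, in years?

1.74

With flow normal to the layers, continuity requires the same specific discharge q through every layer.
Σ(b_i/K_i) = 13.5/1420 + 13.2/0.00736 = 1793 d.
q = Δh / Σ(b_i/K_i) = 12.1 / 1793 = 0.006747 m/day.
In each layer the seepage velocity is v_i = q/n_i, so the layer transit time is t_i = b_i·n_i / q:
  layer 1 (clean gravel): t_1 = 13.5 × 0.18 / 0.006747 = 360.2 d
  layer 2 (silt): t_2 = 13.2 × 0.14 / 0.006747 = 273.9 d
Total t = Σ t_i = 634.1 days = 1.736 years.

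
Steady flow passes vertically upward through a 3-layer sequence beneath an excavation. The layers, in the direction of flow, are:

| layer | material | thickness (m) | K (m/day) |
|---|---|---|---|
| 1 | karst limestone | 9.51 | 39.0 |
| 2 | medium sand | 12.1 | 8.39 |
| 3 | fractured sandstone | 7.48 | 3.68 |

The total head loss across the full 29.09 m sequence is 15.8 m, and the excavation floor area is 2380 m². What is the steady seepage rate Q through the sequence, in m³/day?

10100

Flow is perpendicular to layering, so the layers act in series and the equivalent K is the thickness-weighted harmonic mean.
Total thickness L = 9.51 + 12.1 + 7.48 = 29.09 m.
Σ(b_i/K_i) = 9.51/39.0 + 12.1/8.39 + 7.48/3.68 = 3.719 d.
K_eq = L / Σ(b_i/K_i) = 29.09 / 3.719 = 7.823 m/day.
Q = K_eq · A · (Δh/L) = 7.823 × 2380 × (15.8/29.09) = 10112 m³/day.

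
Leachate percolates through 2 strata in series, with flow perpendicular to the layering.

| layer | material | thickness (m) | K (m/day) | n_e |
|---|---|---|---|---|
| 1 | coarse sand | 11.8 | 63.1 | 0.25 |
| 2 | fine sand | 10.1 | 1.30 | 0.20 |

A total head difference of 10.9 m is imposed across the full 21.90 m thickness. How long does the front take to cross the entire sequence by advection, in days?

3.63

With flow normal to the layers, continuity requires the same specific discharge q through every layer.
Σ(b_i/K_i) = 11.8/63.1 + 10.1/1.30 = 7.956 d.
q = Δh / Σ(b_i/K_i) = 10.9 / 7.956 = 1.370 m/day.
In each layer the seepage velocity is v_i = q/n_i, so the layer transit time is t_i = b_i·n_i / q:
  layer 1 (coarse sand): t_1 = 11.8 × 0.25 / 1.370 = 2.153 d
  layer 2 (fine sand): t_2 = 10.1 × 0.20 / 1.370 = 1.474 d
Total t = Σ t_i = 3.628 days.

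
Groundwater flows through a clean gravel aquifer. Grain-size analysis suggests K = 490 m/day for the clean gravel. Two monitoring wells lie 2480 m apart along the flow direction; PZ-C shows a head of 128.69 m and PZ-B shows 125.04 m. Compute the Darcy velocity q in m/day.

Hydraulic gradient i = (128.69 − 125.04) / 2480 = 3.65 / 2480 = 0.001472.
Specific discharge q = K · i = 490.0 × 0.001472 = 0.7212 m/day.

0.721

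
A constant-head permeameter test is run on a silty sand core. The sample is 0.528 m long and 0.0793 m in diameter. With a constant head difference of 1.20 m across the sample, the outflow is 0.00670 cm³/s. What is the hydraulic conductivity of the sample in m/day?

0.0516

Cross-sectional area A = π·(d/2)² = π × (0.0793/2)² = 0.004939 m².
Convert discharge: 0.00670 cm³/s = 6.700e-09 m³/s.
Darcy's law rearranged: K = Q·L / (A·Δh) = 6.700e-09 × 0.528 / (0.004939 × 1.20) = 5.969e-07 m/s = 0.05157 m/day.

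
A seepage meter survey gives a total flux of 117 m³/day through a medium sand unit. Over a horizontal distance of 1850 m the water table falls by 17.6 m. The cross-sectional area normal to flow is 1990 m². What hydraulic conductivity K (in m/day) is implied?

6.18

Hydraulic gradient i = Δh / L = 17.6 / 1850 = 0.009514.
From Q = K·A·i, K = Q / (A·i) = 117 / (1990 × 0.009514) = 6.180 m/day.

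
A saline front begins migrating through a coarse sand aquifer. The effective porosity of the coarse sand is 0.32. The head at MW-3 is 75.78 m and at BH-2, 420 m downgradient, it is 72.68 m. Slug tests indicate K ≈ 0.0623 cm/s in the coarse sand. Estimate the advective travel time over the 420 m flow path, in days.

338

Convert K: 0.0623 cm/s × 864 = 53.83 m/day.
Hydraulic gradient i = (75.78 − 72.68) / 420 = 3.1 / 420 = 0.007381.
Darcy flux q = K · i = 53.83 × 0.007381 = 0.3973 m/day.
Seepage velocity v = q / n_e = 0.3973 / 0.32 = 1.242 m/day.
Travel time t = L / v = 420 / 1.242 = 338.3 days.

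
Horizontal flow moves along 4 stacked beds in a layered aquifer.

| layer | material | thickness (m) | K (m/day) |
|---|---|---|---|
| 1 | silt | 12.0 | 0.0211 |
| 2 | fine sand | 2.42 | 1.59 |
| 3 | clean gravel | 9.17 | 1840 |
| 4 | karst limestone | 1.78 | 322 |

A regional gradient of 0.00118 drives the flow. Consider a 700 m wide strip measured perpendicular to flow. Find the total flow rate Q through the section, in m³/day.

Flow is parallel to layering, so each bed carries its own Darcy discharge and the transmissivities add.
Σ(K_i·b_i) = 0.0211×12.0 + 1.59×2.42 + 1840×9.17 + 322×1.78 = 17450 m²/day.
Hydraulic gradient i = 0.00118.
Q = Σ(K_i·b_i) · W · i = 17450 × 700 × 0.001180 = 14414 m³/day.

14400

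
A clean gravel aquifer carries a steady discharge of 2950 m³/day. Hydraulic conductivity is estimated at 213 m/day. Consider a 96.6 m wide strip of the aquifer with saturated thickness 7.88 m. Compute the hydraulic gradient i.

Cross-sectional area A = 96.6 × 7.88 = 761.2 m².
From Q = K·A·i, i = Q / (K·A) = 2950 / (213.0 × 761.2) = 0.01819.

0.0182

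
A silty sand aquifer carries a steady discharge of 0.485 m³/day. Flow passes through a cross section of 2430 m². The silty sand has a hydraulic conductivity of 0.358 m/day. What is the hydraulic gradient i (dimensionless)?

From Q = K·A·i, i = Q / (K·A) = 0.485 / (0.3580 × 2430) = 0.0005575.

0.000558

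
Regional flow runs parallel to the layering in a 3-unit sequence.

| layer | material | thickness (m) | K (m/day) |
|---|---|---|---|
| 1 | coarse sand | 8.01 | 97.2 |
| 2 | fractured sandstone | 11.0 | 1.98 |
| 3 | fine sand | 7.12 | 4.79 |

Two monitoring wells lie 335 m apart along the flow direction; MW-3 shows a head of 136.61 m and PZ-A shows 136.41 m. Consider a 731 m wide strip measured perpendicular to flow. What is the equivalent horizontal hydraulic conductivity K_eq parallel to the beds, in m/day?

31.9

Flow is parallel to layering, so each bed carries its own Darcy discharge and the transmissivities add.
Σ(K_i·b_i) = 97.2×8.01 + 1.98×11.0 + 4.79×7.12 = 834.5 m²/day.
Total thickness b = 26.13 m, so K_eq = Σ(K_i·b_i)/b = 31.93 m/day.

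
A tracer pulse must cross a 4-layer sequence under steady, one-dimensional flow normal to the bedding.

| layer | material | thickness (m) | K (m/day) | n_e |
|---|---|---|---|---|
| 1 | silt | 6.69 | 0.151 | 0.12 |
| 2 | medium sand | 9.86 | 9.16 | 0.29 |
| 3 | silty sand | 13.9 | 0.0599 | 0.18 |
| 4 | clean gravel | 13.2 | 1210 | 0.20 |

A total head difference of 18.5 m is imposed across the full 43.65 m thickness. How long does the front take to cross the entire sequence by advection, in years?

0.361

With flow normal to the layers, continuity requires the same specific discharge q through every layer.
Σ(b_i/K_i) = 6.69/0.151 + 9.86/9.16 + 13.9/0.0599 + 13.2/1210 = 277.4 d.
q = Δh / Σ(b_i/K_i) = 18.5 / 277.4 = 0.06668 m/day.
In each layer the seepage velocity is v_i = q/n_i, so the layer transit time is t_i = b_i·n_i / q:
  layer 1 (silt): t_1 = 6.69 × 0.12 / 0.06668 = 12.04 d
  layer 2 (medium sand): t_2 = 9.86 × 0.29 / 0.06668 = 42.88 d
  layer 3 (silty sand): t_3 = 13.9 × 0.18 / 0.06668 = 37.52 d
  layer 4 (clean gravel): t_4 = 13.2 × 0.20 / 0.06668 = 39.59 d
Total t = Σ t_i = 132.0 days = 0.3615 years.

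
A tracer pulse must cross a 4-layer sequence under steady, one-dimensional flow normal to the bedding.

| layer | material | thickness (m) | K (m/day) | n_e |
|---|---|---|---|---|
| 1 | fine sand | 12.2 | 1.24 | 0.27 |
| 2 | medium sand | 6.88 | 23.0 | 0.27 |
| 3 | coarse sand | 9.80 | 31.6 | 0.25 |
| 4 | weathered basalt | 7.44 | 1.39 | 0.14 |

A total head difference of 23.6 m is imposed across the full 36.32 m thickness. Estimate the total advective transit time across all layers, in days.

With flow normal to the layers, continuity requires the same specific discharge q through every layer.
Σ(b_i/K_i) = 12.2/1.24 + 6.88/23.0 + 9.80/31.6 + 7.44/1.39 = 15.80 d.
q = Δh / Σ(b_i/K_i) = 23.6 / 15.80 = 1.494 m/day.
In each layer the seepage velocity is v_i = q/n_i, so the layer transit time is t_i = b_i·n_i / q:
  layer 1 (fine sand): t_1 = 12.2 × 0.27 / 1.494 = 2.205 d
  layer 2 (medium sand): t_2 = 6.88 × 0.27 / 1.494 = 1.244 d
  layer 3 (coarse sand): t_3 = 9.80 × 0.25 / 1.494 = 1.640 d
  layer 4 (weathered basalt): t_4 = 7.44 × 0.14 / 1.494 = 0.6974 d
Total t = Σ t_i = 5.787 days.

5.79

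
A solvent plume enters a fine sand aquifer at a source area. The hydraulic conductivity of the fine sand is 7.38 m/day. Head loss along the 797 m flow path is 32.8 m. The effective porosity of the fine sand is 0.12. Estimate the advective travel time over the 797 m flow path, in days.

Hydraulic gradient i = Δh / L = 32.8 / 797 = 0.04115.
Darcy flux q = K · i = 7.380 × 0.04115 = 0.3037 m/day.
Seepage velocity v = q / n_e = 0.3037 / 0.12 = 2.531 m/day.
Travel time t = L / v = 797 / 2.531 = 314.9 days.

315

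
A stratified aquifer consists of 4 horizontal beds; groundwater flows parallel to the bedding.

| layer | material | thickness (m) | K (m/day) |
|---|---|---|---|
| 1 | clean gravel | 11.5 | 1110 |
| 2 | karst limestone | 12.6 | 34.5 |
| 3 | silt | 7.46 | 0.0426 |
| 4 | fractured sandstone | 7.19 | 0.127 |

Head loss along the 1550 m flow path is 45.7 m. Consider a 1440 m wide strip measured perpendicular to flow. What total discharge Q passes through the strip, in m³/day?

Flow is parallel to layering, so each bed carries its own Darcy discharge and the transmissivities add.
Σ(K_i·b_i) = 1110×11.5 + 34.5×12.6 + 0.0426×7.46 + 0.127×7.19 = 13201 m²/day.
Hydraulic gradient i = Δh / L = 45.7 / 1550 = 0.02948.
Q = Σ(K_i·b_i) · W · i = 13201 × 1440 × 0.02948 = 5.605e+05 m³/day.

560000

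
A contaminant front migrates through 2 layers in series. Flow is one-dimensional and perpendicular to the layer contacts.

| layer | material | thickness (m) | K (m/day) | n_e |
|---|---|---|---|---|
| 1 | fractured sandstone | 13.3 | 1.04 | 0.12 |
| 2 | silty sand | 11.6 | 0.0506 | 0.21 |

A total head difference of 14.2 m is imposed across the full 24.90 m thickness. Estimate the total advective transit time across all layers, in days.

With flow normal to the layers, continuity requires the same specific discharge q through every layer.
Σ(b_i/K_i) = 13.3/1.04 + 11.6/0.0506 = 242.0 d.
q = Δh / Σ(b_i/K_i) = 14.2 / 242.0 = 0.05867 m/day.
In each layer the seepage velocity is v_i = q/n_i, so the layer transit time is t_i = b_i·n_i / q:
  layer 1 (fractured sandstone): t_1 = 13.3 × 0.12 / 0.05867 = 27.20 d
  layer 2 (silty sand): t_2 = 11.6 × 0.21 / 0.05867 = 41.52 d
Total t = Σ t_i = 68.73 days.

68.7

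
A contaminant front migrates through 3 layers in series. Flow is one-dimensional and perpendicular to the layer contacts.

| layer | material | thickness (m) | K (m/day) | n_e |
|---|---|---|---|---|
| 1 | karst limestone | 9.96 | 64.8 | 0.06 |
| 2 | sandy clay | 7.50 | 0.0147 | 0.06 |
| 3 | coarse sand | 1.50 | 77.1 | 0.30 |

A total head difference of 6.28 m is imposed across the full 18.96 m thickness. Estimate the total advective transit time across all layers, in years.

With flow normal to the layers, continuity requires the same specific discharge q through every layer.
Σ(b_i/K_i) = 9.96/64.8 + 7.50/0.0147 + 1.50/77.1 = 510.4 d.
q = Δh / Σ(b_i/K_i) = 6.28 / 510.4 = 0.01230 m/day.
In each layer the seepage velocity is v_i = q/n_i, so the layer transit time is t_i = b_i·n_i / q:
  layer 1 (karst limestone): t_1 = 9.96 × 0.06 / 0.01230 = 48.57 d
  layer 2 (sandy clay): t_2 = 7.50 × 0.06 / 0.01230 = 36.57 d
  layer 3 (coarse sand): t_3 = 1.50 × 0.30 / 0.01230 = 36.57 d
Total t = Σ t_i = 121.7 days = 0.3332 years.

0.333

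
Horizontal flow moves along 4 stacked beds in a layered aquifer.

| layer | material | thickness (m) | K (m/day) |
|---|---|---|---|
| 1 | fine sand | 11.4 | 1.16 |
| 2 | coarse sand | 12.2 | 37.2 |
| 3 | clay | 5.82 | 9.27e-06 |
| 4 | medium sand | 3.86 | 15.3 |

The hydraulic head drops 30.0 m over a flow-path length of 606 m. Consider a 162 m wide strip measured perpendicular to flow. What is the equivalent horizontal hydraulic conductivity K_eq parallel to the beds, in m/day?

15.8

Flow is parallel to layering, so each bed carries its own Darcy discharge and the transmissivities add.
Σ(K_i·b_i) = 1.16×11.4 + 37.2×12.2 + 9.27e-06×5.82 + 15.3×3.86 = 526.1 m²/day.
Total thickness b = 33.28 m, so K_eq = Σ(K_i·b_i)/b = 15.81 m/day.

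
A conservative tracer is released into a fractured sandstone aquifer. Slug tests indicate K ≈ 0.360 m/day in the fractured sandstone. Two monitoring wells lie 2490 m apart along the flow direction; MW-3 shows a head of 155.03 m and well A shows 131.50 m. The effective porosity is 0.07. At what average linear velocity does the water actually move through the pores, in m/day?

0.0486

Hydraulic gradient i = (155.03 − 131.50) / 2490 = 23.53 / 2490 = 0.009450.
Darcy flux q = K · i = 0.3600 × 0.009450 = 0.003402 m/day.
Seepage velocity v = q / n_e = 0.003402 / 0.07 = 0.04860 m/day.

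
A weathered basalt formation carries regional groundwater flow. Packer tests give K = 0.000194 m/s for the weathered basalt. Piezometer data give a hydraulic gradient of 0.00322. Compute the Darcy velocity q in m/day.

0.0540

Convert K: 0.000194 m/s × 86400 = 16.76 m/day.
Hydraulic gradient i = 0.00322.
Specific discharge q = K · i = 16.76 × 0.003220 = 0.05397 m/day.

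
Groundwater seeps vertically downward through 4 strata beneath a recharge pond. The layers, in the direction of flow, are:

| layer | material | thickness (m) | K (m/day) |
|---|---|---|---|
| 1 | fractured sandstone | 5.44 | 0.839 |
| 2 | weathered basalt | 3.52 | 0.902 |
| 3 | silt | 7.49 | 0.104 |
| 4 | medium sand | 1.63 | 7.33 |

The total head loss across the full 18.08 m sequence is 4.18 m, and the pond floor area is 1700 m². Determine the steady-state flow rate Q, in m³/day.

86.0

Flow is perpendicular to layering, so the layers act in series and the equivalent K is the thickness-weighted harmonic mean.
Total thickness L = 5.44 + 3.52 + 7.49 + 1.63 = 18.08 m.
Σ(b_i/K_i) = 5.44/0.839 + 3.52/0.902 + 7.49/0.104 + 1.63/7.33 = 82.63 d.
K_eq = L / Σ(b_i/K_i) = 18.08 / 82.63 = 0.2188 m/day.
Q = K_eq · A · (Δh/L) = 0.2188 × 1700 × (4.18/18.08) = 86.00 m³/day.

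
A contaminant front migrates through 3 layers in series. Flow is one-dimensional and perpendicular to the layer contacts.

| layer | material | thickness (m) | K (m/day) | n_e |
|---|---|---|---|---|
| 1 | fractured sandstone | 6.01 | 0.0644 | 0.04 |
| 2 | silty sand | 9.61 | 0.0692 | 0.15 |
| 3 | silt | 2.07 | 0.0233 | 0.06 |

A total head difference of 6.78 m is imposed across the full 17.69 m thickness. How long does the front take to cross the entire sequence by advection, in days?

85.5

With flow normal to the layers, continuity requires the same specific discharge q through every layer.
Σ(b_i/K_i) = 6.01/0.0644 + 9.61/0.0692 + 2.07/0.0233 = 321.0 d.
q = Δh / Σ(b_i/K_i) = 6.78 / 321.0 = 0.02112 m/day.
In each layer the seepage velocity is v_i = q/n_i, so the layer transit time is t_i = b_i·n_i / q:
  layer 1 (fractured sandstone): t_1 = 6.01 × 0.04 / 0.02112 = 11.38 d
  layer 2 (silty sand): t_2 = 9.61 × 0.15 / 0.02112 = 68.26 d
  layer 3 (silt): t_3 = 2.07 × 0.06 / 0.02112 = 5.881 d
Total t = Σ t_i = 85.52 days.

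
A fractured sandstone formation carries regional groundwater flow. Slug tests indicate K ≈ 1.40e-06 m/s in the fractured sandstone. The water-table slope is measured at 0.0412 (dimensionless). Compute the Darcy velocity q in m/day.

Convert K: 1.40e-06 m/s × 86400 = 0.1210 m/day.
Hydraulic gradient i = 0.0412.
Specific discharge q = K · i = 0.1210 × 0.04120 = 0.004984 m/day.

0.00498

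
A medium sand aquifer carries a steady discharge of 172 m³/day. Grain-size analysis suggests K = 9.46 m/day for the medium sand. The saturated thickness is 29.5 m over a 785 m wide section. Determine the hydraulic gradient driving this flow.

Cross-sectional area A = 785 × 29.5 = 23158 m².
From Q = K·A·i, i = Q / (K·A) = 172 / (9.460 × 23158) = 0.0007851.

0.000785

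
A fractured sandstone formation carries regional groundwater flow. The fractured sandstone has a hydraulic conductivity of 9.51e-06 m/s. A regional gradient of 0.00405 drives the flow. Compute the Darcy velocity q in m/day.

0.00333

Convert K: 9.51e-06 m/s × 86400 = 0.8217 m/day.
Hydraulic gradient i = 0.00405.
Specific discharge q = K · i = 0.8217 × 0.004050 = 0.003328 m/day.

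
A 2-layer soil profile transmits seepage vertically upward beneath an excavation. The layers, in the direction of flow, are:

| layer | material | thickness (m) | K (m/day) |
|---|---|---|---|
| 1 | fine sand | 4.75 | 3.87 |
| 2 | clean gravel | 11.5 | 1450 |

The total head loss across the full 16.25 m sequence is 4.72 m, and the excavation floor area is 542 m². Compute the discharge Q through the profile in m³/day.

Flow is perpendicular to layering, so the layers act in series and the equivalent K is the thickness-weighted harmonic mean.
Total thickness L = 4.75 + 11.5 = 16.25 m.
Σ(b_i/K_i) = 4.75/3.87 + 11.5/1450 = 1.235 d.
K_eq = L / Σ(b_i/K_i) = 16.25 / 1.235 = 13.15 m/day.
Q = K_eq · A · (Δh/L) = 13.15 × 542 × (4.72/16.25) = 2071 m³/day.

2070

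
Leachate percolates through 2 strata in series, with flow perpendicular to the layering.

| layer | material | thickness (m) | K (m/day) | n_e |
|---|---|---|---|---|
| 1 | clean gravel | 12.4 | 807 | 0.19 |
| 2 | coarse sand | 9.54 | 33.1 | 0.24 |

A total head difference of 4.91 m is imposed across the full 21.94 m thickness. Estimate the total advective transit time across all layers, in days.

With flow normal to the layers, continuity requires the same specific discharge q through every layer.
Σ(b_i/K_i) = 12.4/807 + 9.54/33.1 = 0.3036 d.
q = Δh / Σ(b_i/K_i) = 4.91 / 0.3036 = 16.17 m/day.
In each layer the seepage velocity is v_i = q/n_i, so the layer transit time is t_i = b_i·n_i / q:
  layer 1 (clean gravel): t_1 = 12.4 × 0.19 / 16.17 = 0.1457 d
  layer 2 (coarse sand): t_2 = 9.54 × 0.24 / 16.17 = 0.1416 d
Total t = Σ t_i = 0.2872 days.

0.287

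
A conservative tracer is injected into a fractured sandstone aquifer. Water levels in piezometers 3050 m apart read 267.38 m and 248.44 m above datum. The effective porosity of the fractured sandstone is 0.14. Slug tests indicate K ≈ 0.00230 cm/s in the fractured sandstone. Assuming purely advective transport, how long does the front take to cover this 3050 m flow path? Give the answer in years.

Convert K: 0.00230 cm/s × 864 = 1.987 m/day.
Hydraulic gradient i = (267.38 − 248.44) / 3050 = 18.94 / 3050 = 0.006210.
Darcy flux q = K · i = 1.987 × 0.006210 = 0.01234 m/day.
Seepage velocity v = q / n_e = 0.01234 / 0.14 = 0.08814 m/day.
Travel time t = L / v = 3050 / 0.08814 = 34602 days = 94.74 years.

94.7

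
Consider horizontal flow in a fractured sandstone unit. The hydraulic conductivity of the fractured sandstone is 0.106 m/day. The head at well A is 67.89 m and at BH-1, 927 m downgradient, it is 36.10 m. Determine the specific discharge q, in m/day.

0.00364

Hydraulic gradient i = (67.89 − 36.10) / 927 = 31.79 / 927 = 0.03429.
Specific discharge q = K · i = 0.1060 × 0.03429 = 0.003635 m/day.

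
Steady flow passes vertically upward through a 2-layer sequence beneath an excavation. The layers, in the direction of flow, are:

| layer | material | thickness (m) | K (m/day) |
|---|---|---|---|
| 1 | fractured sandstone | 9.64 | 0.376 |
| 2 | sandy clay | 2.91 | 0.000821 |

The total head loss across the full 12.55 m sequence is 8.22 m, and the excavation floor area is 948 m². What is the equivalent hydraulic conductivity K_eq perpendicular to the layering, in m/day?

Flow is perpendicular to layering, so the layers act in series and the equivalent K is the thickness-weighted harmonic mean.
Total thickness L = 9.64 + 2.91 = 12.55 m.
Σ(b_i/K_i) = 9.64/0.376 + 2.91/0.000821 = 3570 d.
K_eq = L / Σ(b_i/K_i) = 12.55 / 3570 = 0.003515 m/day.

0.00352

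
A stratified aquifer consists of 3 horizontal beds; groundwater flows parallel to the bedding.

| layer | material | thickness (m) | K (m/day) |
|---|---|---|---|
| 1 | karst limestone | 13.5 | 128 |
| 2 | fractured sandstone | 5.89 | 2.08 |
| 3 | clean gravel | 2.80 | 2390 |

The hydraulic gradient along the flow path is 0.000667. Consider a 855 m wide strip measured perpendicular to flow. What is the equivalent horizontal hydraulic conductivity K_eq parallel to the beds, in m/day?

380

Flow is parallel to layering, so each bed carries its own Darcy discharge and the transmissivities add.
Σ(K_i·b_i) = 128×13.5 + 2.08×5.89 + 2390×2.80 = 8432 m²/day.
Total thickness b = 22.19 m, so K_eq = Σ(K_i·b_i)/b = 380.0 m/day.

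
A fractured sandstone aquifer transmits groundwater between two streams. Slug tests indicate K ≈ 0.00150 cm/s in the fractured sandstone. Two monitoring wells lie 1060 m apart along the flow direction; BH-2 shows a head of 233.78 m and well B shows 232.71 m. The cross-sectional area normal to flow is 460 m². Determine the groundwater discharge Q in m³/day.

Convert K: 0.00150 cm/s × 864 = 1.296 m/day.
Hydraulic gradient i = (233.78 − 232.71) / 1060 = 1.07 / 1060 = 0.001009.
Darcy's law: Q = K · A · i = 1.296 × 460.0 × 0.001009 = 0.6018 m³/day.

0.602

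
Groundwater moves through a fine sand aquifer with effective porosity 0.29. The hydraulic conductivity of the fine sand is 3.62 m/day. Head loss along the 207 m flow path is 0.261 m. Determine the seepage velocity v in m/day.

Hydraulic gradient i = Δh / L = 0.261 / 207 = 0.001261.
Darcy flux q = K · i = 3.620 × 0.001261 = 0.004564 m/day.
Seepage velocity v = q / n_e = 0.004564 / 0.29 = 0.01574 m/day.

0.0157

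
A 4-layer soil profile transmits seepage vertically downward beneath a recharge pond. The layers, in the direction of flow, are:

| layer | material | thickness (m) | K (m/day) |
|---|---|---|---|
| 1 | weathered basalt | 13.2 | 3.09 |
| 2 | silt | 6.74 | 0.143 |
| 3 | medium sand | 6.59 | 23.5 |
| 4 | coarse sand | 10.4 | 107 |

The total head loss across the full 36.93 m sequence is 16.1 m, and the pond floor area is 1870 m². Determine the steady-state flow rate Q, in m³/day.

581

Flow is perpendicular to layering, so the layers act in series and the equivalent K is the thickness-weighted harmonic mean.
Total thickness L = 13.2 + 6.74 + 6.59 + 10.4 = 36.93 m.
Σ(b_i/K_i) = 13.2/3.09 + 6.74/0.143 + 6.59/23.5 + 10.4/107 = 51.78 d.
K_eq = L / Σ(b_i/K_i) = 36.93 / 51.78 = 0.7132 m/day.
Q = K_eq · A · (Δh/L) = 0.7132 × 1870 × (16.1/36.93) = 581.4 m³/day.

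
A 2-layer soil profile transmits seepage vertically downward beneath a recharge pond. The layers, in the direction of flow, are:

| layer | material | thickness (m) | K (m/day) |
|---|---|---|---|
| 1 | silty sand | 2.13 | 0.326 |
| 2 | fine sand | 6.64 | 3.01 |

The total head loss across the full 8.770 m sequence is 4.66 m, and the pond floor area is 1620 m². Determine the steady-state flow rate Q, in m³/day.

864

Flow is perpendicular to layering, so the layers act in series and the equivalent K is the thickness-weighted harmonic mean.
Total thickness L = 2.13 + 6.64 = 8.770 m.
Σ(b_i/K_i) = 2.13/0.326 + 6.64/3.01 = 8.740 d.
K_eq = L / Σ(b_i/K_i) = 8.770 / 8.740 = 1.003 m/day.
Q = K_eq · A · (Δh/L) = 1.003 × 1620 × (4.66/8.770) = 863.8 m³/day.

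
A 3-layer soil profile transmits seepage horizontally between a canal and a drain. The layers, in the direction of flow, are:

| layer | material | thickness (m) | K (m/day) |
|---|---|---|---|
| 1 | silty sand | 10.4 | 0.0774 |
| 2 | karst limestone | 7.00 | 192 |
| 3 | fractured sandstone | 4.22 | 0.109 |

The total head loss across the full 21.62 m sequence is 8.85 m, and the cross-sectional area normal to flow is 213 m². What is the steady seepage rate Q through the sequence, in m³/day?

10.9

Flow is perpendicular to layering, so the layers act in series and the equivalent K is the thickness-weighted harmonic mean.
Total thickness L = 10.4 + 7.00 + 4.22 = 21.62 m.
Σ(b_i/K_i) = 10.4/0.0774 + 7.00/192 + 4.22/0.109 = 173.1 d.
K_eq = L / Σ(b_i/K_i) = 21.62 / 173.1 = 0.1249 m/day.
Q = K_eq · A · (Δh/L) = 0.1249 × 213 × (8.85/21.62) = 10.89 m³/day.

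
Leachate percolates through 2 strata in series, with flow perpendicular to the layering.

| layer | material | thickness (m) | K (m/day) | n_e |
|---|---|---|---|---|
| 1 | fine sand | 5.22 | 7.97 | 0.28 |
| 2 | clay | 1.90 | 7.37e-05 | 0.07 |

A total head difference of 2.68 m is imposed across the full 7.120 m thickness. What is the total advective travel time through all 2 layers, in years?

With flow normal to the layers, continuity requires the same specific discharge q through every layer.
Σ(b_i/K_i) = 5.22/7.97 + 1.90/7.37e-05 = 25781 d.
q = Δh / Σ(b_i/K_i) = 2.68 / 25781 = 0.0001040 m/day.
In each layer the seepage velocity is v_i = q/n_i, so the layer transit time is t_i = b_i·n_i / q:
  layer 1 (fine sand): t_1 = 5.22 × 0.28 / 0.0001040 = 14060 d
  layer 2 (clay): t_2 = 1.90 × 0.07 / 0.0001040 = 1279 d
Total t = Σ t_i = 15340 days = 42.00 years.

42.0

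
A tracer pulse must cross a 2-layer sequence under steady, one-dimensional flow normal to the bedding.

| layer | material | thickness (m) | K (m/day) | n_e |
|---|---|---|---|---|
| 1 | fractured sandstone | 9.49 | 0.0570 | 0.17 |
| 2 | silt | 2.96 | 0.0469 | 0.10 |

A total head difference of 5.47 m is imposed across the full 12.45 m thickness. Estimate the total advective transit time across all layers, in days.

80.1

With flow normal to the layers, continuity requires the same specific discharge q through every layer.
Σ(b_i/K_i) = 9.49/0.0570 + 2.96/0.0469 = 229.6 d.
q = Δh / Σ(b_i/K_i) = 5.47 / 229.6 = 0.02382 m/day.
In each layer the seepage velocity is v_i = q/n_i, so the layer transit time is t_i = b_i·n_i / q:
  layer 1 (fractured sandstone): t_1 = 9.49 × 0.17 / 0.02382 = 67.72 d
  layer 2 (silt): t_2 = 2.96 × 0.10 / 0.02382 = 12.42 d
Total t = Σ t_i = 80.14 days.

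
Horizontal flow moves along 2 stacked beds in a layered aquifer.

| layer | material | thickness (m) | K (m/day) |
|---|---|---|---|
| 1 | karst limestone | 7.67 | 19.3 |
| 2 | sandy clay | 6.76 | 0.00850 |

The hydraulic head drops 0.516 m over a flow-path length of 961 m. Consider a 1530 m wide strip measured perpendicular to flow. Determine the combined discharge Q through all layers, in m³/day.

122

Flow is parallel to layering, so each bed carries its own Darcy discharge and the transmissivities add.
Σ(K_i·b_i) = 19.3×7.67 + 0.00850×6.76 = 148.1 m²/day.
Hydraulic gradient i = Δh / L = 0.516 / 961 = 0.0005369.
Q = Σ(K_i·b_i) · W · i = 148.1 × 1530 × 0.0005369 = 121.7 m³/day.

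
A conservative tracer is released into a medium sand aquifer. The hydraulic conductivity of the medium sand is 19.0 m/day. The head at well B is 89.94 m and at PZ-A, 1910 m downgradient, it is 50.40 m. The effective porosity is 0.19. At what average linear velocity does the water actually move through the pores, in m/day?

2.07

Hydraulic gradient i = (89.94 − 50.40) / 1910 = 39.54 / 1910 = 0.02070.
Darcy flux q = K · i = 19.00 × 0.02070 = 0.3933 m/day.
Seepage velocity v = q / n_e = 0.3933 / 0.19 = 2.070 m/day.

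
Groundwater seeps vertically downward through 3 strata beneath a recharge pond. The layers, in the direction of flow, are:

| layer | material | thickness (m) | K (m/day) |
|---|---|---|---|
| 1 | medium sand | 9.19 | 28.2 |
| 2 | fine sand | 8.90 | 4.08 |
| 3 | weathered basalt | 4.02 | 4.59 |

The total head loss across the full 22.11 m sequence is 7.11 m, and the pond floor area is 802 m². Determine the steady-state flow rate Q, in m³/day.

Flow is perpendicular to layering, so the layers act in series and the equivalent K is the thickness-weighted harmonic mean.
Total thickness L = 9.19 + 8.90 + 4.02 = 22.11 m.
Σ(b_i/K_i) = 9.19/28.2 + 8.90/4.08 + 4.02/4.59 = 3.383 d.
K_eq = L / Σ(b_i/K_i) = 22.11 / 3.383 = 6.535 m/day.
Q = K_eq · A · (Δh/L) = 6.535 × 802 × (7.11/22.11) = 1686 m³/day.

1690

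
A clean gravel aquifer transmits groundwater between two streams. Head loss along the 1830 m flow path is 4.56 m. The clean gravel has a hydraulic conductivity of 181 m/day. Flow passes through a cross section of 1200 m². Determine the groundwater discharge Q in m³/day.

Hydraulic gradient i = Δh / L = 4.56 / 1830 = 0.002492.
Darcy's law: Q = K · A · i = 181.0 × 1200 × 0.002492 = 541.2 m³/day.

541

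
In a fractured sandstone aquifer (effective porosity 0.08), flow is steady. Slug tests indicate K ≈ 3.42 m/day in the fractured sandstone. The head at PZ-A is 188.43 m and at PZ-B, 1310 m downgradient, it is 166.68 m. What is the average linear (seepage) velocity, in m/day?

0.710

Hydraulic gradient i = (188.43 − 166.68) / 1310 = 21.75 / 1310 = 0.01660.
Darcy flux q = K · i = 3.420 × 0.01660 = 0.05678 m/day.
Seepage velocity v = q / n_e = 0.05678 / 0.08 = 0.7098 m/day.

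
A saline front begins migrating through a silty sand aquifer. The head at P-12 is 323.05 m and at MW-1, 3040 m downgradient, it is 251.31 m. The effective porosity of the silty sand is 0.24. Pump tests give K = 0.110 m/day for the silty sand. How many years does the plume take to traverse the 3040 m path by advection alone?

Hydraulic gradient i = (323.05 − 251.31) / 3040 = 71.74 / 3040 = 0.02360.
Darcy flux q = K · i = 0.1100 × 0.02360 = 0.002596 m/day.
Seepage velocity v = q / n_e = 0.002596 / 0.24 = 0.01082 m/day.
Travel time t = L / v = 3040 / 0.01082 = 2.811e+05 days = 769.5 years.

770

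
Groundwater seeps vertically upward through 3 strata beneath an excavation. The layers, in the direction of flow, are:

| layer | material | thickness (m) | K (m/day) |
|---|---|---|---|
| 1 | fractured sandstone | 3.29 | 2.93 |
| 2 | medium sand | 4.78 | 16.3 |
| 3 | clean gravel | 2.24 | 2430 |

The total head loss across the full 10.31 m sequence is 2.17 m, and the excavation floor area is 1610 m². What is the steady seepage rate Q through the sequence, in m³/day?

2470

Flow is perpendicular to layering, so the layers act in series and the equivalent K is the thickness-weighted harmonic mean.
Total thickness L = 3.29 + 4.78 + 2.24 = 10.31 m.
Σ(b_i/K_i) = 3.29/2.93 + 4.78/16.3 + 2.24/2430 = 1.417 d.
K_eq = L / Σ(b_i/K_i) = 10.31 / 1.417 = 7.276 m/day.
Q = K_eq · A · (Δh/L) = 7.276 × 1610 × (2.17/10.31) = 2465 m³/day.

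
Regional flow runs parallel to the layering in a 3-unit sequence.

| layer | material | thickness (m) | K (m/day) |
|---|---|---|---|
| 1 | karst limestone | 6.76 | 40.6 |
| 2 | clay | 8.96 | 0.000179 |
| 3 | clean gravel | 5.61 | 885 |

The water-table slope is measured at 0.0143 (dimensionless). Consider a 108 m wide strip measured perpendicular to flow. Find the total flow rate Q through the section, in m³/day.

Flow is parallel to layering, so each bed carries its own Darcy discharge and the transmissivities add.
Σ(K_i·b_i) = 40.6×6.76 + 0.000179×8.96 + 885×5.61 = 5239 m²/day.
Hydraulic gradient i = 0.0143.
Q = Σ(K_i·b_i) · W · i = 5239 × 108 × 0.01430 = 8092 m³/day.

8090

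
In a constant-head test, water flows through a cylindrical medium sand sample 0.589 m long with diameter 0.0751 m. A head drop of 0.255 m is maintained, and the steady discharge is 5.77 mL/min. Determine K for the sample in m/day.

4.33

Cross-sectional area A = π·(d/2)² = π × (0.0751/2)² = 0.004430 m².
Convert discharge: 5.77 mL/min = 9.617e-08 m³/s.
Darcy's law rearranged: K = Q·L / (A·Δh) = 9.617e-08 × 0.589 / (0.004430 × 0.255) = 5.015e-05 m/s = 4.333 m/day.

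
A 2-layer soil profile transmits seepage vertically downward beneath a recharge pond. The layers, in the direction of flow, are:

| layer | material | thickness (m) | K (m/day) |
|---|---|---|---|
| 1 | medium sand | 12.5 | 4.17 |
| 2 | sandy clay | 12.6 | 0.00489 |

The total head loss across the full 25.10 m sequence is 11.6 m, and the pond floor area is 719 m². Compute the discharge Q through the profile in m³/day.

3.23

Flow is perpendicular to layering, so the layers act in series and the equivalent K is the thickness-weighted harmonic mean.
Total thickness L = 12.5 + 12.6 = 25.10 m.
Σ(b_i/K_i) = 12.5/4.17 + 12.6/0.00489 = 2580 d.
K_eq = L / Σ(b_i/K_i) = 25.10 / 2580 = 0.009730 m/day.
Q = K_eq · A · (Δh/L) = 0.009730 × 719 × (11.6/25.10) = 3.233 m³/day.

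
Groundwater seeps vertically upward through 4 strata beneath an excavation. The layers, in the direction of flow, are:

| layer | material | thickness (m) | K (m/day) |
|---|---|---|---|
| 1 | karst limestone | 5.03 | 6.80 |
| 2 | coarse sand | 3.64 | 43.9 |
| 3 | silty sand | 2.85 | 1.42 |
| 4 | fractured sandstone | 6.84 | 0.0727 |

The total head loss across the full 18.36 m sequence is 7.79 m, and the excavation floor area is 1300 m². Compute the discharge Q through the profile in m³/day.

Flow is perpendicular to layering, so the layers act in series and the equivalent K is the thickness-weighted harmonic mean.
Total thickness L = 5.03 + 3.64 + 2.85 + 6.84 = 18.36 m.
Σ(b_i/K_i) = 5.03/6.80 + 3.64/43.9 + 2.85/1.42 + 6.84/0.0727 = 96.91 d.
K_eq = L / Σ(b_i/K_i) = 18.36 / 96.91 = 0.1894 m/day.
Q = K_eq · A · (Δh/L) = 0.1894 × 1300 × (7.79/18.36) = 104.5 m³/day.

104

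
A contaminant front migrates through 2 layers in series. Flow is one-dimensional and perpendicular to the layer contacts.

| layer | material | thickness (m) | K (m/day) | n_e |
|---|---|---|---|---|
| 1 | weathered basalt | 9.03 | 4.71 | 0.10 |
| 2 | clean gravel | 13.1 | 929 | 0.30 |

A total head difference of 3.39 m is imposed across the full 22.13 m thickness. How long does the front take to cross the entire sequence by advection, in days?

With flow normal to the layers, continuity requires the same specific discharge q through every layer.
Σ(b_i/K_i) = 9.03/4.71 + 13.1/929 = 1.931 d.
q = Δh / Σ(b_i/K_i) = 3.39 / 1.931 = 1.755 m/day.
In each layer the seepage velocity is v_i = q/n_i, so the layer transit time is t_i = b_i·n_i / q:
  layer 1 (weathered basalt): t_1 = 9.03 × 0.10 / 1.755 = 0.5144 d
  layer 2 (clean gravel): t_2 = 13.1 × 0.30 / 1.755 = 2.239 d
Total t = Σ t_i = 2.753 days.

2.75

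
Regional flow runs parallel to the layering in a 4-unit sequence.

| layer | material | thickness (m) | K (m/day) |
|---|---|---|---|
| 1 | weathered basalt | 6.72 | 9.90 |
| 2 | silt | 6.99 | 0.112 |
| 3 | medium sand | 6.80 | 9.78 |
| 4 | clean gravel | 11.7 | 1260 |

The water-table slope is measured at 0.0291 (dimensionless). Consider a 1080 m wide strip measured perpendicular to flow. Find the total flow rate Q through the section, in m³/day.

Flow is parallel to layering, so each bed carries its own Darcy discharge and the transmissivities add.
Σ(K_i·b_i) = 9.90×6.72 + 0.112×6.99 + 9.78×6.80 + 1260×11.7 = 14876 m²/day.
Hydraulic gradient i = 0.0291.
Q = Σ(K_i·b_i) · W · i = 14876 × 1080 × 0.02910 = 4.675e+05 m³/day.

468000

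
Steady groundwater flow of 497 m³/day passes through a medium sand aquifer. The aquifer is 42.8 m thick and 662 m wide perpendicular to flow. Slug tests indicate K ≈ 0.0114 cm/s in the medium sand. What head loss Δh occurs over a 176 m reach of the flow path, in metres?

Convert K: 0.0114 cm/s × 864 = 9.850 m/day.
Cross-sectional area A = 662 × 42.8 = 28334 m².
From Q = K·A·i, i = Q / (K·A) = 497 / (9.850 × 28334) = 0.001781.
Head loss Δh = i · L = 0.001781 × 176 = 0.3134 m.

0.313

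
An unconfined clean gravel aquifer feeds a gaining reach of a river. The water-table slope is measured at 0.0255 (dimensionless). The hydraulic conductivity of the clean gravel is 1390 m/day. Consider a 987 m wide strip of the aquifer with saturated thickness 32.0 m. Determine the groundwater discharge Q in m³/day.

Cross-sectional area A = 987 × 32.0 = 31584 m².
Hydraulic gradient i = 0.0255.
Darcy's law: Q = K · A · i = 1390 × 31584 × 0.02550 = 1.119e+06 m³/day.

1.12e+06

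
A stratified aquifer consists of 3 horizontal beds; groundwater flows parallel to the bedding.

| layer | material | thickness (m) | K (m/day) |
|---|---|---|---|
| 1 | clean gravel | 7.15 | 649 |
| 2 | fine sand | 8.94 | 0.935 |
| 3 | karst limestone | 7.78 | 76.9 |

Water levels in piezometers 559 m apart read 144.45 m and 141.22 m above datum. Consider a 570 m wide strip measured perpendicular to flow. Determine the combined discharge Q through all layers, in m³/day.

17300

Flow is parallel to layering, so each bed carries its own Darcy discharge and the transmissivities add.
Σ(K_i·b_i) = 649×7.15 + 0.935×8.94 + 76.9×7.78 = 5247 m²/day.
Hydraulic gradient i = (144.45 − 141.22) / 559 = 3.23 / 559 = 0.005778.
Q = Σ(K_i·b_i) · W · i = 5247 × 570 × 0.005778 = 17281 m³/day.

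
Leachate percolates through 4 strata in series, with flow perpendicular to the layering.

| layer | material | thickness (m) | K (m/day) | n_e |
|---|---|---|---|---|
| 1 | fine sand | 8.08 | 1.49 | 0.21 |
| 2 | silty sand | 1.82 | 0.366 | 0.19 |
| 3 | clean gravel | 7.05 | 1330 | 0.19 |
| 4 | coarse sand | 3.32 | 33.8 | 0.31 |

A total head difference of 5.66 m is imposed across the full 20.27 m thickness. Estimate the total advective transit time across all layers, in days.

With flow normal to the layers, continuity requires the same specific discharge q through every layer.
Σ(b_i/K_i) = 8.08/1.49 + 1.82/0.366 + 7.05/1330 + 3.32/33.8 = 10.50 d.
q = Δh / Σ(b_i/K_i) = 5.66 / 10.50 = 0.5391 m/day.
In each layer the seepage velocity is v_i = q/n_i, so the layer transit time is t_i = b_i·n_i / q:
  layer 1 (fine sand): t_1 = 8.08 × 0.21 / 0.5391 = 3.147 d
  layer 2 (silty sand): t_2 = 1.82 × 0.19 / 0.5391 = 0.6414 d
  layer 3 (clean gravel): t_3 = 7.05 × 0.19 / 0.5391 = 2.485 d
  layer 4 (coarse sand): t_4 = 3.32 × 0.31 / 0.5391 = 1.909 d
Total t = Σ t_i = 8.183 days.

8.18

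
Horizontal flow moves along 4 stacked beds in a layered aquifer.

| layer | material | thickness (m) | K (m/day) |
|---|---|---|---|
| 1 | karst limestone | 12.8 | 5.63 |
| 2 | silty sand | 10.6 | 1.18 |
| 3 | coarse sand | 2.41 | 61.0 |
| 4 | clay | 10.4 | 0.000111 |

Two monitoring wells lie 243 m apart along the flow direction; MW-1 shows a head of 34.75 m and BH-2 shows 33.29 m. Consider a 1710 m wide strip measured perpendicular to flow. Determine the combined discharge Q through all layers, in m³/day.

Flow is parallel to layering, so each bed carries its own Darcy discharge and the transmissivities add.
Σ(K_i·b_i) = 5.63×12.8 + 1.18×10.6 + 61.0×2.41 + 0.000111×10.4 = 231.6 m²/day.
Hydraulic gradient i = (34.75 − 33.29) / 243 = 1.46 / 243 = 0.006008.
Q = Σ(K_i·b_i) · W · i = 231.6 × 1710 × 0.006008 = 2379 m³/day.

2380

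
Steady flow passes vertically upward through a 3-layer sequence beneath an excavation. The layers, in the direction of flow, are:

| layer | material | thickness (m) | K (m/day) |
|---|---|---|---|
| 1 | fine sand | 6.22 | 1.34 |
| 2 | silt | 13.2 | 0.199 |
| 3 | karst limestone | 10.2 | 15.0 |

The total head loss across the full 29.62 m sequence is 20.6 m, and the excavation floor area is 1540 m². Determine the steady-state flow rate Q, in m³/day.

443

Flow is perpendicular to layering, so the layers act in series and the equivalent K is the thickness-weighted harmonic mean.
Total thickness L = 6.22 + 13.2 + 10.2 = 29.62 m.
Σ(b_i/K_i) = 6.22/1.34 + 13.2/0.199 + 10.2/15.0 = 71.65 d.
K_eq = L / Σ(b_i/K_i) = 29.62 / 71.65 = 0.4134 m/day.
Q = K_eq · A · (Δh/L) = 0.4134 × 1540 × (20.6/29.62) = 442.7 m³/day.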